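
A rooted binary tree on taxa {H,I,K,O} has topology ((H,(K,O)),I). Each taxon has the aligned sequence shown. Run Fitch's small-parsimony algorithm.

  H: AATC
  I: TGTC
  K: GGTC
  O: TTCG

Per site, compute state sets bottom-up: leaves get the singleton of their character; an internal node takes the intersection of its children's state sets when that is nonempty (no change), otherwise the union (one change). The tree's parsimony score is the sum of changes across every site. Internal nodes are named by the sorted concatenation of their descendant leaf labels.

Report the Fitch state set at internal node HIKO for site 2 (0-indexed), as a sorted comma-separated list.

T

site 0, node KO: K={G} ∪ O={T} → {G,T} (+1)
site 0, node HKO: H={A} ∪ KO={G,T} → {A,G,T} (+1)
site 0, node HIKO: HKO={A,G,T} ∩ I={T} → {T} (+0)
site 1, node KO: K={G} ∪ O={T} → {G,T} (+1)
site 1, node HKO: H={A} ∪ KO={G,T} → {A,G,T} (+1)
site 1, node HIKO: HKO={A,G,T} ∩ I={G} → {G} (+0)
site 2, node KO: K={T} ∪ O={C} → {C,T} (+1)
site 2, node HKO: H={T} ∩ KO={C,T} → {T} (+0)
site 2, node HIKO: HKO={T} ∩ I={T} → {T} (+0)
site 3, node KO: K={C} ∪ O={G} → {C,G} (+1)
site 3, node HKO: H={C} ∩ KO={C,G} → {C} (+0)
site 3, node HIKO: HKO={C} ∩ I={C} → {C} (+0)
per-site changes: [2, 2, 1, 1]; total = 6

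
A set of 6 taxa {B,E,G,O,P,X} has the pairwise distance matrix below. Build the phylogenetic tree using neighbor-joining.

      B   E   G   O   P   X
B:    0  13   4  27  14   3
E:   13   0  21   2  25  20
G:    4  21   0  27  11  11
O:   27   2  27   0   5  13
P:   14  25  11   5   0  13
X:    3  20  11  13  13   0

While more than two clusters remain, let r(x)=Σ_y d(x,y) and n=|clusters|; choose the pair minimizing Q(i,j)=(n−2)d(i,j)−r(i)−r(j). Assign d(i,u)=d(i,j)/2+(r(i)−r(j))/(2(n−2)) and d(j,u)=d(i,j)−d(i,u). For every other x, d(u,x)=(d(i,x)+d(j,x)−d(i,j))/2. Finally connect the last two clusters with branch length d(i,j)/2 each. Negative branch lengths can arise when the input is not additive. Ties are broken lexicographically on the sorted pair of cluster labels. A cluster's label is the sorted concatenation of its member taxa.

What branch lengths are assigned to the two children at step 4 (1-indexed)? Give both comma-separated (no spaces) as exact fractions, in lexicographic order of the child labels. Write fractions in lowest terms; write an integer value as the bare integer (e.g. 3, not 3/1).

iteration 1: select E,O (d=2, Q=-147); attach at lengths (15/8, 1/8); label the merged cluster EO
  updated: d(B,EO)=19, d(EO,G)=23, d(EO,P)=14, d(EO,X)=31/2
iteration 2: select EO,P (d=14, Q=-163/2); attach at lengths (41/4, 15/4); label the merged cluster EOP
  updated: d(B,EOP)=19/2, d(EOP,G)=10, d(EOP,X)=29/4
iteration 3: select B,G (d=4, Q=-67/2); attach at lengths (-1/8, 33/8); label the merged cluster BG
  updated: d(BG,EOP)=31/4, d(BG,X)=5
iteration 4: select BG,EOP (d=31/4, Q=-20); attach at lengths (11/4, 5); label the merged cluster BEGOP
  updated: d(BEGOP,X)=9/4
iteration 5: select BEGOP,X (d=9/4); attach at lengths (9/8, 9/8); label the merged cluster BEGOPX
final tree: (((B:-1/8,G:33/8):11/4,((E:15/8,O:1/8):41/4,P:15/4):5):9/8,X:9/8)
total length: 30

11/4,5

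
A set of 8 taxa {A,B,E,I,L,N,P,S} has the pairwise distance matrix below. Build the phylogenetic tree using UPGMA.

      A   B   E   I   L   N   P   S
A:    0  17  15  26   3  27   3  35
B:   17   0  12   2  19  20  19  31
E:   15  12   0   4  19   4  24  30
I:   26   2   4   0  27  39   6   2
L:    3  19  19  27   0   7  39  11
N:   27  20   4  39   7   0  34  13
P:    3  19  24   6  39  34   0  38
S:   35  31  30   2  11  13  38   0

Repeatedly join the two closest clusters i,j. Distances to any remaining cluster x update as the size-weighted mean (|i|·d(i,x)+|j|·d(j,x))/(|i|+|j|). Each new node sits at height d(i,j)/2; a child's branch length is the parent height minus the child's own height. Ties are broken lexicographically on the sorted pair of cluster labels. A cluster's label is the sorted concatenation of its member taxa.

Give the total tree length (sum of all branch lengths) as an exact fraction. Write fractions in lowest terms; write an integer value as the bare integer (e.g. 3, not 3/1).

1487/28

1. join B+I (d=2) ⇒ BI; edges |B|=1, |I|=1
  updated: d(A,BI)=43/2, d(BI,E)=8, d(BI,L)=23, d(BI,N)=59/2, d(BI,P)=25/2, d(BI,S)=33/2
2. join A+L (d=3) ⇒ AL; edges |A|=3/2, |L|=3/2
  updated: d(AL,BI)=89/4, d(AL,E)=17, d(AL,N)=17, d(AL,P)=21, d(AL,S)=23
3. join E+N (d=4) ⇒ EN; edges |E|=2, |N|=2
  updated: d(AL,EN)=17, d(BI,EN)=75/4, d(EN,P)=29, d(EN,S)=43/2
4. join BI+P (d=25/2) ⇒ BIP; edges |BI|=21/4, |P|=25/4
  updated: d(AL,BIP)=131/6, d(BIP,EN)=133/6, d(BIP,S)=71/3
5. join AL+EN (d=17) ⇒ AELN; edges |AL|=7, |EN|=13/2
  updated: d(AELN,BIP)=22, d(AELN,S)=89/4
6. join AELN+BIP (d=22) ⇒ ABEILNP; edges |AELN|=5/2, |BIP|=19/4
  updated: d(ABEILNP,S)=160/7
7. join ABEILNP+S (d=160/7) ⇒ ABEILNPS; edges |ABEILNP|=3/7, |S|=80/7
final tree: ((((A:3/2,L:3/2):7,(E:2,N:2):13/2):5/2,((B:1,I:1):21/4,P:25/4):19/4):3/7,S:80/7)
total length: 1487/28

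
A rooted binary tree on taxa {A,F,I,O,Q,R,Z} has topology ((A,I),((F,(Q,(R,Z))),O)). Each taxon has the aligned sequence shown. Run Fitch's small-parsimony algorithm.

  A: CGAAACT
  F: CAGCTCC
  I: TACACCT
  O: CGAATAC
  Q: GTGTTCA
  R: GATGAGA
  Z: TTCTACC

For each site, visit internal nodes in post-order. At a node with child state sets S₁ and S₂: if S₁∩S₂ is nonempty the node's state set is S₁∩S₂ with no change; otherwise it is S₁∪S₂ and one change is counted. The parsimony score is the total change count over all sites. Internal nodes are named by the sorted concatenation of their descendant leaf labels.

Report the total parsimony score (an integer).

site 0, node AI: A={C} ∪ I={T} → {C,T} (+1)
site 0, node RZ: R={G} ∪ Z={T} → {G,T} (+1)
site 0, node QRZ: Q={G} ∩ RZ={G,T} → {G} (+0)
site 0, node FQRZ: F={C} ∪ QRZ={G} → {C,G} (+1)
site 0, node FOQRZ: FQRZ={C,G} ∩ O={C} → {C} (+0)
site 0, node AFIOQRZ: AI={C,T} ∩ FOQRZ={C} → {C} (+0)
site 1, node AI: A={G} ∪ I={A} → {A,G} (+1)
site 1, node RZ: R={A} ∪ Z={T} → {A,T} (+1)
site 1, node QRZ: Q={T} ∩ RZ={A,T} → {T} (+0)
site 1, node FQRZ: F={A} ∪ QRZ={T} → {A,T} (+1)
site 1, node FOQRZ: FQRZ={A,T} ∪ O={G} → {A,G,T} (+1)
site 1, node AFIOQRZ: AI={A,G} ∩ FOQRZ={A,G,T} → {A,G} (+0)
site 2, node AI: A={A} ∪ I={C} → {A,C} (+1)
site 2, node RZ: R={T} ∪ Z={C} → {C,T} (+1)
site 2, node QRZ: Q={G} ∪ RZ={C,T} → {C,G,T} (+1)
site 2, node FQRZ: F={G} ∩ QRZ={C,G,T} → {G} (+0)
site 2, node FOQRZ: FQRZ={G} ∪ O={A} → {A,G} (+1)
site 2, node AFIOQRZ: AI={A,C} ∩ FOQRZ={A,G} → {A} (+0)
site 3, node AI: A={A} ∩ I={A} → {A} (+0)
site 3, node RZ: R={G} ∪ Z={T} → {G,T} (+1)
site 3, node QRZ: Q={T} ∩ RZ={G,T} → {T} (+0)
site 3, node FQRZ: F={C} ∪ QRZ={T} → {C,T} (+1)
site 3, node FOQRZ: FQRZ={C,T} ∪ O={A} → {A,C,T} (+1)
site 3, node AFIOQRZ: AI={A} ∩ FOQRZ={A,C,T} → {A} (+0)
site 4, node AI: A={A} ∪ I={C} → {A,C} (+1)
site 4, node RZ: R={A} ∩ Z={A} → {A} (+0)
site 4, node QRZ: Q={T} ∪ RZ={A} → {A,T} (+1)
site 4, node FQRZ: F={T} ∩ QRZ={A,T} → {T} (+0)
site 4, node FOQRZ: FQRZ={T} ∩ O={T} → {T} (+0)
site 4, node AFIOQRZ: AI={A,C} ∪ FOQRZ={T} → {A,C,T} (+1)
site 5, node AI: A={C} ∩ I={C} → {C} (+0)
site 5, node RZ: R={G} ∪ Z={C} → {C,G} (+1)
site 5, node QRZ: Q={C} ∩ RZ={C,G} → {C} (+0)
site 5, node FQRZ: F={C} ∩ QRZ={C} → {C} (+0)
site 5, node FOQRZ: FQRZ={C} ∪ O={A} → {A,C} (+1)
site 5, node AFIOQRZ: AI={C} ∩ FOQRZ={A,C} → {C} (+0)
site 6, node AI: A={T} ∩ I={T} → {T} (+0)
site 6, node RZ: R={A} ∪ Z={C} → {A,C} (+1)
site 6, node QRZ: Q={A} ∩ RZ={A,C} → {A} (+0)
site 6, node FQRZ: F={C} ∪ QRZ={A} → {A,C} (+1)
site 6, node FOQRZ: FQRZ={A,C} ∩ O={C} → {C} (+0)
site 6, node AFIOQRZ: AI={T} ∪ FOQRZ={C} → {C,T} (+1)
per-site changes: [3, 4, 4, 3, 3, 2, 3]; total = 22

22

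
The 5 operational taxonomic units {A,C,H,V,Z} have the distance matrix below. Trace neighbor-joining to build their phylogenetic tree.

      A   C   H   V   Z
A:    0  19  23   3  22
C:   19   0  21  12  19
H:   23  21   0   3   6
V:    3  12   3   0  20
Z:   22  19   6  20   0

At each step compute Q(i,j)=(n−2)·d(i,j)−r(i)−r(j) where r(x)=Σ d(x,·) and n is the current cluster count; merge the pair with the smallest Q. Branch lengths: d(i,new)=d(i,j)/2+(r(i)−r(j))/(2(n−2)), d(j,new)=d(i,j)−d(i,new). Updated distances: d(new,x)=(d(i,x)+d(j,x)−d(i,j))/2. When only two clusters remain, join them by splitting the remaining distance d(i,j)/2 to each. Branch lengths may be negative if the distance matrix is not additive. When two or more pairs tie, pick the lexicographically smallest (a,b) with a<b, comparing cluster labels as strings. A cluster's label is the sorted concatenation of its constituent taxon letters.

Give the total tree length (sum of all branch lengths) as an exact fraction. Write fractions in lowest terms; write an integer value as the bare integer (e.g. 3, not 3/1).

123/4

iteration 1: select H,Z (d=6, Q=-102); attach at lengths (2/3, 16/3); label the merged cluster HZ
  updated: d(A,HZ)=39/2, d(C,HZ)=17, d(HZ,V)=17/2
iteration 2: select A,V (d=3, Q=-59); attach at lengths (6, -3); label the merged cluster AV
  updated: d(AV,C)=14, d(AV,HZ)=25/2
iteration 3: select AV,C (d=14, Q=-87/2); attach at lengths (19/4, 37/4); label the merged cluster ACV
  updated: d(ACV,HZ)=31/4
iteration 4: select ACV,HZ (d=31/4); attach at lengths (31/8, 31/8); label the merged cluster ACHVZ
final tree: (((A:6,V:-3):19/4,C:37/4):31/8,(H:2/3,Z:16/3):31/8)
total length: 123/4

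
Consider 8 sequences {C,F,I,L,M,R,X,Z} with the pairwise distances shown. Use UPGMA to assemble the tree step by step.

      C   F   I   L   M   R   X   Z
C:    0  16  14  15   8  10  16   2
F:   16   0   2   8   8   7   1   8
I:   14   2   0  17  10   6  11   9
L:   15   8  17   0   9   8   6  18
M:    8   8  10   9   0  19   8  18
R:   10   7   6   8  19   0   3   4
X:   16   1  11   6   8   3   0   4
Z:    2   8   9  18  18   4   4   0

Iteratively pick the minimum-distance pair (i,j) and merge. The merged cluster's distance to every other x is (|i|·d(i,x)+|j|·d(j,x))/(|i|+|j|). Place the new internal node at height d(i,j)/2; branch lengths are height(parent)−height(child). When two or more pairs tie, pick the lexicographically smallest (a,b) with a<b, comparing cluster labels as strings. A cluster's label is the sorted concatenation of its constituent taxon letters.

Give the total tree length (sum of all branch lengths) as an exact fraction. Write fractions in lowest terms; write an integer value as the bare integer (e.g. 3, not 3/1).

1375/48

step 1: merge (F,X) at d=1; branch lengths F→1/2, X→1/2; new cluster FX
  updated: d(C,FX)=16, d(FX,I)=13/2, d(FX,L)=7, d(FX,M)=8, d(FX,R)=5, d(FX,Z)=6
step 2: merge (C,Z) at d=2; branch lengths C→1, Z→1; new cluster CZ
  updated: d(CZ,FX)=11, d(CZ,I)=23/2, d(CZ,L)=33/2, d(CZ,M)=13, d(CZ,R)=7
step 3: merge (FX,R) at d=5; branch lengths FX→2, R→5/2; new cluster FRX
  updated: d(CZ,FRX)=29/3, d(FRX,I)=19/3, d(FRX,L)=22/3, d(FRX,M)=35/3
step 4: merge (FRX,I) at d=19/3; branch lengths FRX→2/3, I→19/6; new cluster FIRX
  updated: d(CZ,FIRX)=81/8, d(FIRX,L)=39/4, d(FIRX,M)=45/4
step 5: merge (L,M) at d=9; branch lengths L→9/2, M→9/2; new cluster LM
  updated: d(CZ,LM)=59/4, d(FIRX,LM)=21/2
step 6: merge (CZ,FIRX) at d=81/8; branch lengths CZ→65/16, FIRX→91/48; new cluster CFIRXZ
  updated: d(CFIRXZ,LM)=143/12
step 7: merge (CFIRXZ,LM) at d=143/12; branch lengths CFIRXZ→43/48, LM→35/24; new cluster CFILMRXZ
final tree: (((C:1,Z:1):65/16,(((F:1/2,X:1/2):2,R:5/2):2/3,I:19/6):91/48):43/48,(L:9/2,M:9/2):35/24)
total length: 1375/48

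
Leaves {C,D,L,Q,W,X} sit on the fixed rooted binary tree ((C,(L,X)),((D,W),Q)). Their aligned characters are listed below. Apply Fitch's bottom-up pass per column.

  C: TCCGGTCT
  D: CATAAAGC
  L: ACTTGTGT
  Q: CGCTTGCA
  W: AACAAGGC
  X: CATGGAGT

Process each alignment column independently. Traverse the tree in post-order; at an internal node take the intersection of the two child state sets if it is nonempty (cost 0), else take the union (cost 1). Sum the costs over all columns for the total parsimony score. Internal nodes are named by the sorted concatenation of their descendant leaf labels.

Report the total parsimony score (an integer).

20

[col 0] LX: children L:{A}, X:{C} ∪→ {A,C}; cost 1
[col 0] CLX: children C:{T}, LX:{A,C} ∪→ {A,C,T}; cost 1
[col 0] DW: children D:{C}, W:{A} ∪→ {A,C}; cost 1
[col 0] DQW: children DW:{A,C}, Q:{C} ∩→ {C}; cost 0
[col 0] CDLQWX: children CLX:{A,C,T}, DQW:{C} ∩→ {C}; cost 0
[col 1] LX: children L:{C}, X:{A} ∪→ {A,C}; cost 1
[col 1] CLX: children C:{C}, LX:{A,C} ∩→ {C}; cost 0
[col 1] DW: children D:{A}, W:{A} ∩→ {A}; cost 0
[col 1] DQW: children DW:{A}, Q:{G} ∪→ {A,G}; cost 1
[col 1] CDLQWX: children CLX:{C}, DQW:{A,G} ∪→ {A,C,G}; cost 1
[col 2] LX: children L:{T}, X:{T} ∩→ {T}; cost 0
[col 2] CLX: children C:{C}, LX:{T} ∪→ {C,T}; cost 1
[col 2] DW: children D:{T}, W:{C} ∪→ {C,T}; cost 1
[col 2] DQW: children DW:{C,T}, Q:{C} ∩→ {C}; cost 0
[col 2] CDLQWX: children CLX:{C,T}, DQW:{C} ∩→ {C}; cost 0
[col 3] LX: children L:{T}, X:{G} ∪→ {G,T}; cost 1
[col 3] CLX: children C:{G}, LX:{G,T} ∩→ {G}; cost 0
[col 3] DW: children D:{A}, W:{A} ∩→ {A}; cost 0
[col 3] DQW: children DW:{A}, Q:{T} ∪→ {A,T}; cost 1
[col 3] CDLQWX: children CLX:{G}, DQW:{A,T} ∪→ {A,G,T}; cost 1
[col 4] LX: children L:{G}, X:{G} ∩→ {G}; cost 0
[col 4] CLX: children C:{G}, LX:{G} ∩→ {G}; cost 0
[col 4] DW: children D:{A}, W:{A} ∩→ {A}; cost 0
[col 4] DQW: children DW:{A}, Q:{T} ∪→ {A,T}; cost 1
[col 4] CDLQWX: children CLX:{G}, DQW:{A,T} ∪→ {A,G,T}; cost 1
[col 5] LX: children L:{T}, X:{A} ∪→ {A,T}; cost 1
[col 5] CLX: children C:{T}, LX:{A,T} ∩→ {T}; cost 0
[col 5] DW: children D:{A}, W:{G} ∪→ {A,G}; cost 1
[col 5] DQW: children DW:{A,G}, Q:{G} ∩→ {G}; cost 0
[col 5] CDLQWX: children CLX:{T}, DQW:{G} ∪→ {G,T}; cost 1
[col 6] LX: children L:{G}, X:{G} ∩→ {G}; cost 0
[col 6] CLX: children C:{C}, LX:{G} ∪→ {C,G}; cost 1
[col 6] DW: children D:{G}, W:{G} ∩→ {G}; cost 0
[col 6] DQW: children DW:{G}, Q:{C} ∪→ {C,G}; cost 1
[col 6] CDLQWX: children CLX:{C,G}, DQW:{C,G} ∩→ {C,G}; cost 0
[col 7] LX: children L:{T}, X:{T} ∩→ {T}; cost 0
[col 7] CLX: children C:{T}, LX:{T} ∩→ {T}; cost 0
[col 7] DW: children D:{C}, W:{C} ∩→ {C}; cost 0
[col 7] DQW: children DW:{C}, Q:{A} ∪→ {A,C}; cost 1
[col 7] CDLQWX: children CLX:{T}, DQW:{A,C} ∪→ {A,C,T}; cost 1
per-site changes: [3, 3, 2, 3, 2, 3, 2, 2]; total = 20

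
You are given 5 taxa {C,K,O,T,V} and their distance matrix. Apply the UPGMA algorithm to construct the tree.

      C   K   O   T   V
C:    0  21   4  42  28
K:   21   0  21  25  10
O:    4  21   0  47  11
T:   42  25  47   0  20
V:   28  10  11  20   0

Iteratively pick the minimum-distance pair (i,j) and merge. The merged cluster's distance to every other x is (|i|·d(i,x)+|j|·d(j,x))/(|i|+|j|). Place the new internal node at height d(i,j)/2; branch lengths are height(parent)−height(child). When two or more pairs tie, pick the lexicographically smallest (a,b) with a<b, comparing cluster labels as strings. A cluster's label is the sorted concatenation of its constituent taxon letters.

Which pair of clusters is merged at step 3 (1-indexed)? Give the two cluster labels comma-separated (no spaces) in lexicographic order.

iteration 1: select C,O (d=4); attach at lengths (2, 2); label the merged cluster CO
  updated: d(CO,K)=21, d(CO,T)=89/2, d(CO,V)=39/2
iteration 2: select K,V (d=10); attach at lengths (5, 5); label the merged cluster KV
  updated: d(CO,KV)=81/4, d(KV,T)=45/2
iteration 3: select CO,KV (d=81/4); attach at lengths (65/8, 41/8); label the merged cluster CKOV
  updated: d(CKOV,T)=67/2
iteration 4: select CKOV,T (d=67/2); attach at lengths (53/8, 67/4); label the merged cluster CKOTV
final tree: (((C:2,O:2):65/8,(K:5,V:5):41/8):53/8,T:67/4)
total length: 405/8

CO,KV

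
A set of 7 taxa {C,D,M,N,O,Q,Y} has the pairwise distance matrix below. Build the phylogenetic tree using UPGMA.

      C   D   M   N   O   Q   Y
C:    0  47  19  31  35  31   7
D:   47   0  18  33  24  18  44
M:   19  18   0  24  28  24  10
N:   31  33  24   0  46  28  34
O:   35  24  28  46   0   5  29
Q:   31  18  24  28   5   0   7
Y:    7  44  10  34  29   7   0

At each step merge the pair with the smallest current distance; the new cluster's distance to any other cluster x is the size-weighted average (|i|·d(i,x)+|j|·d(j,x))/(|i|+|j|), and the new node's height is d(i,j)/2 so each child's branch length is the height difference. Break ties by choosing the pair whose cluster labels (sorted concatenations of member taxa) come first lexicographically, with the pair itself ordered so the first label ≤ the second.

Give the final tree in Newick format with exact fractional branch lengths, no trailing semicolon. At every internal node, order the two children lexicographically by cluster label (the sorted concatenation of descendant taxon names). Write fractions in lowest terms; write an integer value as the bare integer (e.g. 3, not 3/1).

((((C:7/2,Y:7/2):15/4,M:29/4):265/36,(D:21/2,(O:5/2,Q:5/2):8):37/9):31/18,N:49/3)

1. join O+Q (d=5) ⇒ OQ; edges |O|=5/2, |Q|=5/2
  updated: d(C,OQ)=33, d(D,OQ)=21, d(M,OQ)=26, d(N,OQ)=37, d(OQ,Y)=18
2. join C+Y (d=7) ⇒ CY; edges |C|=7/2, |Y|=7/2
  updated: d(CY,D)=91/2, d(CY,M)=29/2, d(CY,N)=65/2, d(CY,OQ)=51/2
3. join CY+M (d=29/2) ⇒ CMY; edges |CY|=15/4, |M|=29/4
  updated: d(CMY,D)=109/3, d(CMY,N)=89/3, d(CMY,OQ)=77/3
4. join D+OQ (d=21) ⇒ DOQ; edges |D|=21/2, |OQ|=8
  updated: d(CMY,DOQ)=263/9, d(DOQ,N)=107/3
5. join CMY+DOQ (d=263/9) ⇒ CDMOQY; edges |CMY|=265/36, |DOQ|=37/9
  updated: d(CDMOQY,N)=98/3
6. join CDMOQY+N (d=98/3) ⇒ CDMNOQY; edges |CDMOQY|=31/18, |N|=49/3
final tree: ((((C:7/2,Y:7/2):15/4,M:29/4):265/36,(D:21/2,(O:5/2,Q:5/2):8):37/9):31/18,N:49/3)
total length: 2557/36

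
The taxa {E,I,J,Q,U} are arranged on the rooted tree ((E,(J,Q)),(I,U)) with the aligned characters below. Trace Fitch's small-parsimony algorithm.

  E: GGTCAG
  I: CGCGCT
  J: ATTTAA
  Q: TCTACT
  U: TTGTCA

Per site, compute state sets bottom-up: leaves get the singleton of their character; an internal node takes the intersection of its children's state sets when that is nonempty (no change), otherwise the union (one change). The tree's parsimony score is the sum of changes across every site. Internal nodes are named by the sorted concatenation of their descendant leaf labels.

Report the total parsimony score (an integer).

[col 0] JQ: children J:{A}, Q:{T} ∪→ {A,T}; cost 1
[col 0] EJQ: children E:{G}, JQ:{A,T} ∪→ {A,G,T}; cost 1
[col 0] IU: children I:{C}, U:{T} ∪→ {C,T}; cost 1
[col 0] EIJQU: children EJQ:{A,G,T}, IU:{C,T} ∩→ {T}; cost 0
[col 1] JQ: children J:{T}, Q:{C} ∪→ {C,T}; cost 1
[col 1] EJQ: children E:{G}, JQ:{C,T} ∪→ {C,G,T}; cost 1
[col 1] IU: children I:{G}, U:{T} ∪→ {G,T}; cost 1
[col 1] EIJQU: children EJQ:{C,G,T}, IU:{G,T} ∩→ {G,T}; cost 0
[col 2] JQ: children J:{T}, Q:{T} ∩→ {T}; cost 0
[col 2] EJQ: children E:{T}, JQ:{T} ∩→ {T}; cost 0
[col 2] IU: children I:{C}, U:{G} ∪→ {C,G}; cost 1
[col 2] EIJQU: children EJQ:{T}, IU:{C,G} ∪→ {C,G,T}; cost 1
[col 3] JQ: children J:{T}, Q:{A} ∪→ {A,T}; cost 1
[col 3] EJQ: children E:{C}, JQ:{A,T} ∪→ {A,C,T}; cost 1
[col 3] IU: children I:{G}, U:{T} ∪→ {G,T}; cost 1
[col 3] EIJQU: children EJQ:{A,C,T}, IU:{G,T} ∩→ {T}; cost 0
[col 4] JQ: children J:{A}, Q:{C} ∪→ {A,C}; cost 1
[col 4] EJQ: children E:{A}, JQ:{A,C} ∩→ {A}; cost 0
[col 4] IU: children I:{C}, U:{C} ∩→ {C}; cost 0
[col 4] EIJQU: children EJQ:{A}, IU:{C} ∪→ {A,C}; cost 1
[col 5] JQ: children J:{A}, Q:{T} ∪→ {A,T}; cost 1
[col 5] EJQ: children E:{G}, JQ:{A,T} ∪→ {A,G,T}; cost 1
[col 5] IU: children I:{T}, U:{A} ∪→ {A,T}; cost 1
[col 5] EIJQU: children EJQ:{A,G,T}, IU:{A,T} ∩→ {A,T}; cost 0
per-site changes: [3, 3, 2, 3, 2, 3]; total = 16

16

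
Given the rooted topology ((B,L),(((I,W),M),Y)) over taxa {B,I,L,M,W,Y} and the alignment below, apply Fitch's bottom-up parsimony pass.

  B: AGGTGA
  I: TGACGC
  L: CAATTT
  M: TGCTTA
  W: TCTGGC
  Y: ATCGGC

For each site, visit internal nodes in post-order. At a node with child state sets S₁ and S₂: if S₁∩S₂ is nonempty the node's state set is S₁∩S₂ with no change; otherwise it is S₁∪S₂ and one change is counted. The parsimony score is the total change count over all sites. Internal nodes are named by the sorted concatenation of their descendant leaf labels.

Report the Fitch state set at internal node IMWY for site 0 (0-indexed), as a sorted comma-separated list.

[col 0] BL: children B:{A}, L:{C} ∪→ {A,C}; cost 1
[col 0] IW: children I:{T}, W:{T} ∩→ {T}; cost 0
[col 0] IMW: children IW:{T}, M:{T} ∩→ {T}; cost 0
[col 0] IMWY: children IMW:{T}, Y:{A} ∪→ {A,T}; cost 1
[col 0] BILMWY: children BL:{A,C}, IMWY:{A,T} ∩→ {A}; cost 0
[col 1] BL: children B:{G}, L:{A} ∪→ {A,G}; cost 1
[col 1] IW: children I:{G}, W:{C} ∪→ {C,G}; cost 1
[col 1] IMW: children IW:{C,G}, M:{G} ∩→ {G}; cost 0
[col 1] IMWY: children IMW:{G}, Y:{T} ∪→ {G,T}; cost 1
[col 1] BILMWY: children BL:{A,G}, IMWY:{G,T} ∩→ {G}; cost 0
[col 2] BL: children B:{G}, L:{A} ∪→ {A,G}; cost 1
[col 2] IW: children I:{A}, W:{T} ∪→ {A,T}; cost 1
[col 2] IMW: children IW:{A,T}, M:{C} ∪→ {A,C,T}; cost 1
[col 2] IMWY: children IMW:{A,C,T}, Y:{C} ∩→ {C}; cost 0
[col 2] BILMWY: children BL:{A,G}, IMWY:{C} ∪→ {A,C,G}; cost 1
[col 3] BL: children B:{T}, L:{T} ∩→ {T}; cost 0
[col 3] IW: children I:{C}, W:{G} ∪→ {C,G}; cost 1
[col 3] IMW: children IW:{C,G}, M:{T} ∪→ {C,G,T}; cost 1
[col 3] IMWY: children IMW:{C,G,T}, Y:{G} ∩→ {G}; cost 0
[col 3] BILMWY: children BL:{T}, IMWY:{G} ∪→ {G,T}; cost 1
[col 4] BL: children B:{G}, L:{T} ∪→ {G,T}; cost 1
[col 4] IW: children I:{G}, W:{G} ∩→ {G}; cost 0
[col 4] IMW: children IW:{G}, M:{T} ∪→ {G,T}; cost 1
[col 4] IMWY: children IMW:{G,T}, Y:{G} ∩→ {G}; cost 0
[col 4] BILMWY: children BL:{G,T}, IMWY:{G} ∩→ {G}; cost 0
[col 5] BL: children B:{A}, L:{T} ∪→ {A,T}; cost 1
[col 5] IW: children I:{C}, W:{C} ∩→ {C}; cost 0
[col 5] IMW: children IW:{C}, M:{A} ∪→ {A,C}; cost 1
[col 5] IMWY: children IMW:{A,C}, Y:{C} ∩→ {C}; cost 0
[col 5] BILMWY: children BL:{A,T}, IMWY:{C} ∪→ {A,C,T}; cost 1
per-site changes: [2, 3, 4, 3, 2, 3]; total = 17

A,T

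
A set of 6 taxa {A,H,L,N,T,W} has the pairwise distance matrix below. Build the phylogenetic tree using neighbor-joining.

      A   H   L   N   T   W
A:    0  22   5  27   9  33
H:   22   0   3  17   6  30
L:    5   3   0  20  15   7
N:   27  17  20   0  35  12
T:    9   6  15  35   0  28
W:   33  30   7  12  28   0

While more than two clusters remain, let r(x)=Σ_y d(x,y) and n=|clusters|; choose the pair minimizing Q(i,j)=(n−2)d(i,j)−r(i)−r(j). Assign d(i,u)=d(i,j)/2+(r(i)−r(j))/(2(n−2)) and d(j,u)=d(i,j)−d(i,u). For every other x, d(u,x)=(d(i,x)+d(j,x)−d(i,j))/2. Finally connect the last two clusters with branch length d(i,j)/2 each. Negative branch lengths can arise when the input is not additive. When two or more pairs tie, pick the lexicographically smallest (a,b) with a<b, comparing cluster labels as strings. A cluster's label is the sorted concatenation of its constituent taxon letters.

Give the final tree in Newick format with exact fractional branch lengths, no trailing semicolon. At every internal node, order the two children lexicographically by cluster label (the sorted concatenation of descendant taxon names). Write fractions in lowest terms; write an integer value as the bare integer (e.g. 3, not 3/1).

1. join N+W (d=12, Q=-173) ⇒ NW; edges |N|=49/8, |W|=47/8
  updated: d(A,NW)=24, d(H,NW)=35/2, d(L,NW)=15/2, d(NW,T)=51/2
2. join A+T (d=9, Q=-177/2) ⇒ AT; edges |A|=21/4, |T|=15/4
  updated: d(AT,H)=19/2, d(AT,L)=11/2, d(AT,NW)=81/4
3. join AT+H (d=19/2, Q=-185/4) ⇒ AHT; edges |AT|=97/16, |H|=55/16
  updated: d(AHT,L)=-1/2, d(AHT,NW)=113/8
4. join AHT+L (d=-1/2, Q=-169/8) ⇒ AHLT; edges |AHT|=49/16, |L|=-57/16
  updated: d(AHLT,NW)=177/16
5. join AHLT+NW (d=177/16) ⇒ AHLNTW; edges |AHLT|=177/32, |NW|=177/32
final tree: ((((A:21/4,T:15/4):97/16,H:55/16):49/16,L:-57/16):177/32,(N:49/8,W:47/8):177/32)
total length: 657/16

((((A:21/4,T:15/4):97/16,H:55/16):49/16,L:-57/16):177/32,(N:49/8,W:47/8):177/32)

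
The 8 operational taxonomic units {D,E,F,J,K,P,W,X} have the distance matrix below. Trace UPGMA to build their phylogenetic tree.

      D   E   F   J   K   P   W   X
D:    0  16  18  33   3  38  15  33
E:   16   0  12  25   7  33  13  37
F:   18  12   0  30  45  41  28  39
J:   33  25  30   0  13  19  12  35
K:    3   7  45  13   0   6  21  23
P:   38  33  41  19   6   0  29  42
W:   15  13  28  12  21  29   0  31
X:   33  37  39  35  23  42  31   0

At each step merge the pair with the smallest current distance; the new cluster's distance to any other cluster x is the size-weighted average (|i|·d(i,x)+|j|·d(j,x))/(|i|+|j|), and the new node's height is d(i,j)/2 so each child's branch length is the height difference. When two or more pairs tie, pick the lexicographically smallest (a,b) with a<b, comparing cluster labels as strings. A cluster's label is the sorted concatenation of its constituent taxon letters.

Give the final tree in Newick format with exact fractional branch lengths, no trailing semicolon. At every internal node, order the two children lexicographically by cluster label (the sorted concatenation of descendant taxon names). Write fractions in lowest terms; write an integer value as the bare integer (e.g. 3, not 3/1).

((((((D:3/2,K:3/2):17/4,E:23/4):17/4,(J:6,W:6):4):5/2,P:25/2):2,F:29/2):37/14,X:120/7)

iteration 1: select D,K (d=3); attach at lengths (3/2, 3/2); label the merged cluster DK
  updated: d(DK,E)=23/2, d(DK,F)=63/2, d(DK,J)=23, d(DK,P)=22, d(DK,W)=18, d(DK,X)=28
iteration 2: select DK,E (d=23/2); attach at lengths (17/4, 23/4); label the merged cluster DEK
  updated: d(DEK,F)=25, d(DEK,J)=71/3, d(DEK,P)=77/3, d(DEK,W)=49/3, d(DEK,X)=31
iteration 3: select J,W (d=12); attach at lengths (6, 6); label the merged cluster JW
  updated: d(DEK,JW)=20, d(F,JW)=29, d(JW,P)=24, d(JW,X)=33
iteration 4: select DEK,JW (d=20); attach at lengths (17/4, 4); label the merged cluster DEJKW
  updated: d(DEJKW,F)=133/5, d(DEJKW,P)=25, d(DEJKW,X)=159/5
iteration 5: select DEJKW,P (d=25); attach at lengths (5/2, 25/2); label the merged cluster DEJKPW
  updated: d(DEJKPW,F)=29, d(DEJKPW,X)=67/2
iteration 6: select DEJKPW,F (d=29); attach at lengths (2, 29/2); label the merged cluster DEFJKPW
  updated: d(DEFJKPW,X)=240/7
iteration 7: select DEFJKPW,X (d=240/7); attach at lengths (37/14, 120/7); label the merged cluster DEFJKPWX
final tree: ((((((D:3/2,K:3/2):17/4,E:23/4):17/4,(J:6,W:6):4):5/2,P:25/2):2,F:29/2):37/14,X:120/7)
total length: 2367/28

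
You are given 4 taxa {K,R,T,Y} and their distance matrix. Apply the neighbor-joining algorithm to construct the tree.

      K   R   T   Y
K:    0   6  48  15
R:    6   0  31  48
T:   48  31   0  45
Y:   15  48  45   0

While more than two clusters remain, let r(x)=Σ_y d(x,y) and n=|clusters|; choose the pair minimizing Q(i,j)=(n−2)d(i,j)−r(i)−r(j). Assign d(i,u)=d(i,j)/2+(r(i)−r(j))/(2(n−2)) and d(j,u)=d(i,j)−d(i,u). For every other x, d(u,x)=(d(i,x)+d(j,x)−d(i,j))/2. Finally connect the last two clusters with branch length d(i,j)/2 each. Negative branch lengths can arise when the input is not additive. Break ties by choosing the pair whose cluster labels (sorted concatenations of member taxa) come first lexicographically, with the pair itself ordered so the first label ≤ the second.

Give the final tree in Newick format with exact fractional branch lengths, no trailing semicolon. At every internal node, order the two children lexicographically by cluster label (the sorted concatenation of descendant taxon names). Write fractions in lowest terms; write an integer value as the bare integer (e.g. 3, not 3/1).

(((K:-9/4,Y:69/4):55/4,R:23/4):101/8,T:101/8)

step 1: merge (K,Y) at d=15, Q=-147; branch lengths K→-9/4, Y→69/4; new cluster KY
  updated: d(KY,R)=39/2, d(KY,T)=39
step 2: merge (KY,R) at d=39/2, Q=-179/2; branch lengths KY→55/4, R→23/4; new cluster KRY
  updated: d(KRY,T)=101/4
step 3: merge (KRY,T) at d=101/4; branch lengths KRY→101/8, T→101/8; new cluster KRTY
final tree: (((K:-9/4,Y:69/4):55/4,R:23/4):101/8,T:101/8)
total length: 239/4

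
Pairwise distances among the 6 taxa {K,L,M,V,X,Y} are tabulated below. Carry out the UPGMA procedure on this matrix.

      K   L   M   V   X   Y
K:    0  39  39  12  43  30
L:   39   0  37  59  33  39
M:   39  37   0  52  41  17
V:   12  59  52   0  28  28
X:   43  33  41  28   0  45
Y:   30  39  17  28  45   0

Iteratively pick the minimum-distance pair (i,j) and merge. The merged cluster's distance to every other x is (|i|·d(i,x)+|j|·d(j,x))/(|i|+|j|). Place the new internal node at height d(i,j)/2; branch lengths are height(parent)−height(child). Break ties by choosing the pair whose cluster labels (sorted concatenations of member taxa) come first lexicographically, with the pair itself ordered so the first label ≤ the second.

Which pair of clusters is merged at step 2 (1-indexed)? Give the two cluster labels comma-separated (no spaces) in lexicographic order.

step 1: merge (K,V) at d=12; branch lengths K→6, V→6; new cluster KV
  updated: d(KV,L)=49, d(KV,M)=91/2, d(KV,X)=71/2, d(KV,Y)=29
step 2: merge (M,Y) at d=17; branch lengths M→17/2, Y→17/2; new cluster MY
  updated: d(KV,MY)=149/4, d(L,MY)=38, d(MY,X)=43
step 3: merge (L,X) at d=33; branch lengths L→33/2, X→33/2; new cluster LX
  updated: d(KV,LX)=169/4, d(LX,MY)=81/2
step 4: merge (KV,MY) at d=149/4; branch lengths KV→101/8, MY→81/8; new cluster KMVY
  updated: d(KMVY,LX)=331/8
step 5: merge (KMVY,LX) at d=331/8; branch lengths KMVY→33/16, LX→67/16; new cluster KLMVXY
final tree: (((K:6,V:6):101/8,(M:17/2,Y:17/2):81/8):33/16,(L:33/2,X:33/2):67/16)
total length: 91

M,Y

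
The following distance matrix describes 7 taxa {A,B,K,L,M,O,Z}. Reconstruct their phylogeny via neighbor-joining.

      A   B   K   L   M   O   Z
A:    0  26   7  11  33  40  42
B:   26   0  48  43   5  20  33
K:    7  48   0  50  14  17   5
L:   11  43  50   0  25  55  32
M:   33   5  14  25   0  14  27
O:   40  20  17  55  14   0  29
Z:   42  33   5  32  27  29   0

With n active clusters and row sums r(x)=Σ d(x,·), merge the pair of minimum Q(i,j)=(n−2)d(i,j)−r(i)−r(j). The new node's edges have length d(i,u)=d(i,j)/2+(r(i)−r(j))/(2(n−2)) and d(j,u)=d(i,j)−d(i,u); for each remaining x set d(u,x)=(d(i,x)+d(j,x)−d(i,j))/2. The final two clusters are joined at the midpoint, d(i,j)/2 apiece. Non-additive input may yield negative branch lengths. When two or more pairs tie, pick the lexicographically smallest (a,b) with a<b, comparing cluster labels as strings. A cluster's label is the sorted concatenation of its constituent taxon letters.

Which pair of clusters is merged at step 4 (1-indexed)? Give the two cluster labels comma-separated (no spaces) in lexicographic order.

1. join A+L (d=11, Q=-320) ⇒ AL; edges |A|=-1/5, |L|=56/5
  updated: d(AL,B)=29, d(AL,K)=23, d(AL,M)=47/2, d(AL,O)=42, d(AL,Z)=63/2
2. join K+Z (d=5, Q=-425/2) ⇒ KZ; edges |K|=3/16, |Z|=77/16
  updated: d(AL,KZ)=99/4, d(B,KZ)=38, d(KZ,M)=18, d(KZ,O)=41/2
3. join AL+KZ (d=99/4, Q=-585/4) ⇒ AKLZ; edges |AL|=123/8, |KZ|=75/8
  updated: d(AKLZ,B)=169/8, d(AKLZ,M)=67/8, d(AKLZ,O)=151/8
4. join AKLZ+O (d=151/8, Q=-127/2) ⇒ AKLOZ; edges |AKLZ|=133/16, |O|=169/16
  updated: d(AKLOZ,B)=89/8, d(AKLOZ,M)=7/4
5. join AKLOZ+B (d=89/8, Q=-143/8) ⇒ ABKLOZ; edges |AKLOZ|=63/16, |B|=115/16
  updated: d(ABKLOZ,M)=-35/16
6. join ABKLOZ+M (d=-35/16) ⇒ ABKLMOZ; edges |ABKLOZ|=-35/32, |M|=-35/32
final tree: (((((A:-1/5,L:56/5):123/8,(K:3/16,Z:77/16):75/8):133/16,O:169/16):63/16,B:115/16):-35/32,M:-35/32)
total length: 1097/16

AKLZ,O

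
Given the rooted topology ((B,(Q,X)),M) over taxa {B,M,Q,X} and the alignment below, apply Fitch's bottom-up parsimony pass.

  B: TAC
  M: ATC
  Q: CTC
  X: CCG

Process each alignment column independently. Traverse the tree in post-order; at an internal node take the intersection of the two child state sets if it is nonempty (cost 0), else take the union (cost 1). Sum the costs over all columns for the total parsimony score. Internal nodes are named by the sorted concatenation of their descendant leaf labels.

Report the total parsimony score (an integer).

5

[col 0] QX: children Q:{C}, X:{C} ∩→ {C}; cost 0
[col 0] BQX: children B:{T}, QX:{C} ∪→ {C,T}; cost 1
[col 0] BMQX: children BQX:{C,T}, M:{A} ∪→ {A,C,T}; cost 1
[col 1] QX: children Q:{T}, X:{C} ∪→ {C,T}; cost 1
[col 1] BQX: children B:{A}, QX:{C,T} ∪→ {A,C,T}; cost 1
[col 1] BMQX: children BQX:{A,C,T}, M:{T} ∩→ {T}; cost 0
[col 2] QX: children Q:{C}, X:{G} ∪→ {C,G}; cost 1
[col 2] BQX: children B:{C}, QX:{C,G} ∩→ {C}; cost 0
[col 2] BMQX: children BQX:{C}, M:{C} ∩→ {C}; cost 0
per-site changes: [2, 2, 1]; total = 5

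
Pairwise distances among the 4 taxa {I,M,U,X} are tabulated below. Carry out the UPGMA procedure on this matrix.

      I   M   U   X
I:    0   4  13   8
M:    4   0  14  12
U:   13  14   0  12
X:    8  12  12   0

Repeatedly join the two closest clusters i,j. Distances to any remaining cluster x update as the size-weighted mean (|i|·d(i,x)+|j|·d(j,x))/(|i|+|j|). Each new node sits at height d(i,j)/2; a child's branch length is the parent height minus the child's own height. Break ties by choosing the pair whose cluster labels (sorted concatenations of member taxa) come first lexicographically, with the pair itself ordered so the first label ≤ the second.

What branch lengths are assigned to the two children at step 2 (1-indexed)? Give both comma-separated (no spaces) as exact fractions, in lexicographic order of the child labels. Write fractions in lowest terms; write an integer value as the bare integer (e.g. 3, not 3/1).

iteration 1: select I,M (d=4); attach at lengths (2, 2); label the merged cluster IM
  updated: d(IM,U)=27/2, d(IM,X)=10
iteration 2: select IM,X (d=10); attach at lengths (3, 5); label the merged cluster IMX
  updated: d(IMX,U)=13
iteration 3: select IMX,U (d=13); attach at lengths (3/2, 13/2); label the merged cluster IMUX
final tree: (((I:2,M:2):3,X:5):3/2,U:13/2)
total length: 20

3,5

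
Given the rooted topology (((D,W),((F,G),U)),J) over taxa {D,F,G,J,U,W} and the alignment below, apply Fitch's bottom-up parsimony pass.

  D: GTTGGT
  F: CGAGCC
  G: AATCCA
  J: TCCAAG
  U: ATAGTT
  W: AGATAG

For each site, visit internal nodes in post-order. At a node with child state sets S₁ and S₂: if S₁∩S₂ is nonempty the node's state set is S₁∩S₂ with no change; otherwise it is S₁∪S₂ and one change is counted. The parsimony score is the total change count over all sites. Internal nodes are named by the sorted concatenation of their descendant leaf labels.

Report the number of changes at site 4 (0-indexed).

3

DW@0: {G} ∪ {A} = {A,G} (union, +1)
FG@0: {C} ∪ {A} = {A,C} (union, +1)
FGU@0: {A,C} ∩ {A} = {A} (intersection, +0)
DFGUW@0: {A,G} ∩ {A} = {A} (intersection, +0)
DFGJUW@0: {A} ∪ {T} = {A,T} (union, +1)
DW@1: {T} ∪ {G} = {G,T} (union, +1)
FG@1: {G} ∪ {A} = {A,G} (union, +1)
FGU@1: {A,G} ∪ {T} = {A,G,T} (union, +1)
DFGUW@1: {G,T} ∩ {A,G,T} = {G,T} (intersection, +0)
DFGJUW@1: {G,T} ∪ {C} = {C,G,T} (union, +1)
DW@2: {T} ∪ {A} = {A,T} (union, +1)
FG@2: {A} ∪ {T} = {A,T} (union, +1)
FGU@2: {A,T} ∩ {A} = {A} (intersection, +0)
DFGUW@2: {A,T} ∩ {A} = {A} (intersection, +0)
DFGJUW@2: {A} ∪ {C} = {A,C} (union, +1)
DW@3: {G} ∪ {T} = {G,T} (union, +1)
FG@3: {G} ∪ {C} = {C,G} (union, +1)
FGU@3: {C,G} ∩ {G} = {G} (intersection, +0)
DFGUW@3: {G,T} ∩ {G} = {G} (intersection, +0)
DFGJUW@3: {G} ∪ {A} = {A,G} (union, +1)
DW@4: {G} ∪ {A} = {A,G} (union, +1)
FG@4: {C} ∩ {C} = {C} (intersection, +0)
FGU@4: {C} ∪ {T} = {C,T} (union, +1)
DFGUW@4: {A,G} ∪ {C,T} = {A,C,G,T} (union, +1)
DFGJUW@4: {A,C,G,T} ∩ {A} = {A} (intersection, +0)
DW@5: {T} ∪ {G} = {G,T} (union, +1)
FG@5: {C} ∪ {A} = {A,C} (union, +1)
FGU@5: {A,C} ∪ {T} = {A,C,T} (union, +1)
DFGUW@5: {G,T} ∩ {A,C,T} = {T} (intersection, +0)
DFGJUW@5: {T} ∪ {G} = {G,T} (union, +1)
per-site changes: [3, 4, 3, 3, 3, 4]; total = 20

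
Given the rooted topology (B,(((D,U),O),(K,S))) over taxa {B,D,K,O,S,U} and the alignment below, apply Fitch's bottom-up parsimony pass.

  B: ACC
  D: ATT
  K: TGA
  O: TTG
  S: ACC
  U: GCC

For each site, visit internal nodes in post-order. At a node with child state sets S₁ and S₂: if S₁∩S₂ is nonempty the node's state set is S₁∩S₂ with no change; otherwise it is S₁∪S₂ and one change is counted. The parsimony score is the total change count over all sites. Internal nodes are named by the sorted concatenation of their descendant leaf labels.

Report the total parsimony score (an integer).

[col 0] DU: children D:{A}, U:{G} ∪→ {A,G}; cost 1
[col 0] DOU: children DU:{A,G}, O:{T} ∪→ {A,G,T}; cost 1
[col 0] KS: children K:{T}, S:{A} ∪→ {A,T}; cost 1
[col 0] DKOSU: children DOU:{A,G,T}, KS:{A,T} ∩→ {A,T}; cost 0
[col 0] BDKOSU: children B:{A}, DKOSU:{A,T} ∩→ {A}; cost 0
[col 1] DU: children D:{T}, U:{C} ∪→ {C,T}; cost 1
[col 1] DOU: children DU:{C,T}, O:{T} ∩→ {T}; cost 0
[col 1] KS: children K:{G}, S:{C} ∪→ {C,G}; cost 1
[col 1] DKOSU: children DOU:{T}, KS:{C,G} ∪→ {C,G,T}; cost 1
[col 1] BDKOSU: children B:{C}, DKOSU:{C,G,T} ∩→ {C}; cost 0
[col 2] DU: children D:{T}, U:{C} ∪→ {C,T}; cost 1
[col 2] DOU: children DU:{C,T}, O:{G} ∪→ {C,G,T}; cost 1
[col 2] KS: children K:{A}, S:{C} ∪→ {A,C}; cost 1
[col 2] DKOSU: children DOU:{C,G,T}, KS:{A,C} ∩→ {C}; cost 0
[col 2] BDKOSU: children B:{C}, DKOSU:{C} ∩→ {C}; cost 0
per-site changes: [3, 3, 3]; total = 9

9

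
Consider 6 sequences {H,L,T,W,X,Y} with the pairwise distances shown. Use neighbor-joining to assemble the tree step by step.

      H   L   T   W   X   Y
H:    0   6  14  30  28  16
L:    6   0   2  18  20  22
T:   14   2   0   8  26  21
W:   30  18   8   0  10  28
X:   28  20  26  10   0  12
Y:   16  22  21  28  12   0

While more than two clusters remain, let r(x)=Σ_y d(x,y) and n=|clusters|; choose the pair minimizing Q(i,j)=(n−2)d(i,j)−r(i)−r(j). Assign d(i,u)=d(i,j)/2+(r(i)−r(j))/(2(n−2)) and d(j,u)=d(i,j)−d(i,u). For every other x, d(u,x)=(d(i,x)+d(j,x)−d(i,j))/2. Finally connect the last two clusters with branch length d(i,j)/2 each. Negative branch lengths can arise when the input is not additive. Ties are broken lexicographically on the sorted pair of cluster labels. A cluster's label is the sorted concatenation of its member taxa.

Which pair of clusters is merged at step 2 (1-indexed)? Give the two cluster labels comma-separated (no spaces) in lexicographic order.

WX,Y

iteration 1: select W,X (d=10, Q=-150); attach at lengths (19/4, 21/4); label the merged cluster WX
  updated: d(H,WX)=24, d(L,WX)=14, d(T,WX)=12, d(WX,Y)=15
iteration 2: select WX,Y (d=15, Q=-94); attach at lengths (6, 9); label the merged cluster WXY
  updated: d(H,WXY)=25/2, d(L,WXY)=21/2, d(T,WXY)=9
iteration 3: select H,WXY (d=25/2, Q=-79/2); attach at lengths (51/8, 49/8); label the merged cluster HWXY
  updated: d(HWXY,L)=2, d(HWXY,T)=21/4
iteration 4: select HWXY,L (d=2, Q=-37/4); attach at lengths (21/8, -5/8); label the merged cluster HLWXY
  updated: d(HLWXY,T)=21/8
iteration 5: select HLWXY,T (d=21/8); attach at lengths (21/16, 21/16); label the merged cluster HLTWXY
final tree: (((H:51/8,((W:19/4,X:21/4):6,Y:9):49/8):21/8,L:-5/8):21/16,T:21/16)
total length: 337/8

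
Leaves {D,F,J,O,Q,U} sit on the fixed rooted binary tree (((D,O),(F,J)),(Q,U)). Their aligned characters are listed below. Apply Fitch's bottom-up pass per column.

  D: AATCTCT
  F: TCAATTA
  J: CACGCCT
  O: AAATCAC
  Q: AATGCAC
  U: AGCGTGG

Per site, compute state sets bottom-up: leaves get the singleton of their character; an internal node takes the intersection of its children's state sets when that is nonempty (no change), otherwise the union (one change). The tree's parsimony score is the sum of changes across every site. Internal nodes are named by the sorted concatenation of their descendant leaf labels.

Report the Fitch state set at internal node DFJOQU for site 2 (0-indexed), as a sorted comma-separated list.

A,C,T

site 0, node DO: D={A} ∩ O={A} → {A} (+0)
site 0, node FJ: F={T} ∪ J={C} → {C,T} (+1)
site 0, node DFJO: DO={A} ∪ FJ={C,T} → {A,C,T} (+1)
site 0, node QU: Q={A} ∩ U={A} → {A} (+0)
site 0, node DFJOQU: DFJO={A,C,T} ∩ QU={A} → {A} (+0)
site 1, node DO: D={A} ∩ O={A} → {A} (+0)
site 1, node FJ: F={C} ∪ J={A} → {A,C} (+1)
site 1, node DFJO: DO={A} ∩ FJ={A,C} → {A} (+0)
site 1, node QU: Q={A} ∪ U={G} → {A,G} (+1)
site 1, node DFJOQU: DFJO={A} ∩ QU={A,G} → {A} (+0)
site 2, node DO: D={T} ∪ O={A} → {A,T} (+1)
site 2, node FJ: F={A} ∪ J={C} → {A,C} (+1)
site 2, node DFJO: DO={A,T} ∩ FJ={A,C} → {A} (+0)
site 2, node QU: Q={T} ∪ U={C} → {C,T} (+1)
site 2, node DFJOQU: DFJO={A} ∪ QU={C,T} → {A,C,T} (+1)
site 3, node DO: D={C} ∪ O={T} → {C,T} (+1)
site 3, node FJ: F={A} ∪ J={G} → {A,G} (+1)
site 3, node DFJO: DO={C,T} ∪ FJ={A,G} → {A,C,G,T} (+1)
site 3, node QU: Q={G} ∩ U={G} → {G} (+0)
site 3, node DFJOQU: DFJO={A,C,G,T} ∩ QU={G} → {G} (+0)
site 4, node DO: D={T} ∪ O={C} → {C,T} (+1)
site 4, node FJ: F={T} ∪ J={C} → {C,T} (+1)
site 4, node DFJO: DO={C,T} ∩ FJ={C,T} → {C,T} (+0)
site 4, node QU: Q={C} ∪ U={T} → {C,T} (+1)
site 4, node DFJOQU: DFJO={C,T} ∩ QU={C,T} → {C,T} (+0)
site 5, node DO: D={C} ∪ O={A} → {A,C} (+1)
site 5, node FJ: F={T} ∪ J={C} → {C,T} (+1)
site 5, node DFJO: DO={A,C} ∩ FJ={C,T} → {C} (+0)
site 5, node QU: Q={A} ∪ U={G} → {A,G} (+1)
site 5, node DFJOQU: DFJO={C} ∪ QU={A,G} → {A,C,G} (+1)
site 6, node DO: D={T} ∪ O={C} → {C,T} (+1)
site 6, node FJ: F={A} ∪ J={T} → {A,T} (+1)
site 6, node DFJO: DO={C,T} ∩ FJ={A,T} → {T} (+0)
site 6, node QU: Q={C} ∪ U={G} → {C,G} (+1)
site 6, node DFJOQU: DFJO={T} ∪ QU={C,G} → {C,G,T} (+1)
per-site changes: [2, 2, 4, 3, 3, 4, 4]; total = 22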